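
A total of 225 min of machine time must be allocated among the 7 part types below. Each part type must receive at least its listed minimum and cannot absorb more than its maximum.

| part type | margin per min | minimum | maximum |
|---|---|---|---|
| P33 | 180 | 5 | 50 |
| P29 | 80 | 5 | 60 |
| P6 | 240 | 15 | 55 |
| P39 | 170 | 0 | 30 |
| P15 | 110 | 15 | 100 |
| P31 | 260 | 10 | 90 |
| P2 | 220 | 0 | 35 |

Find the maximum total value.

50850

Meeting every minimum uses 5+5+15+0+15+10+0 = 50 min, leaving 175.
Highest margin per min first: P31 260 > P6 240 > P2 220 > P33 180 > P39 170 > P15 110 > P29 80.
P31: +80 to 90 (cap) — 95 left.
P6 takes 40 more to reach its cap of 55 — 55 left.
Give P2 35 more to hit its cap of 35 — 20 left.
P33: +20 (room for 45) → 25. Pool exhausted.
Total = 180×25 + 80×5 + 240×55 + 110×15 + 260×90 + 220×35 = 50850.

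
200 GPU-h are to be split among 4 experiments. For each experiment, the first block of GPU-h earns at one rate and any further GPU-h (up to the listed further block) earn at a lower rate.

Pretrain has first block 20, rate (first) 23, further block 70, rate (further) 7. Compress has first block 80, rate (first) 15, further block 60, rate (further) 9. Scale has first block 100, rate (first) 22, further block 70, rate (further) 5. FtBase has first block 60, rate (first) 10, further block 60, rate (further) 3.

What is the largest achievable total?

Order all 8 blocks by rate: Pretrain/first 23 > Scale/first 22 > Compress/first 15 > FtBase/first 10 > Compress/second 9 > Pretrain/second 7 > Scale/second 5 > FtBase/second 3.
Fill Pretrain first block (20 at 23) ; 180 left.
Scale first at 22: fill all 100 ; 80 left.
Fill Compress first block (80 at 15) ; 0 left.
Total = 23×20 + 22×100 + 15×80 = 3860.

3860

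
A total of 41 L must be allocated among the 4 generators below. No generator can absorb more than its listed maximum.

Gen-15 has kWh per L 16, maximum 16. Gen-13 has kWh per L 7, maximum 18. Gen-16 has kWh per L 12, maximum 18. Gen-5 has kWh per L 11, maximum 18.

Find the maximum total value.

549

Highest kWh per L first: Gen-15 16 > Gen-16 12 > Gen-5 11 > Gen-13 7.
Give Gen-15 16 to hit its cap of 16 — 25 left.
Give Gen-16 18 to hit its cap of 18 — 7 left.
Gen-5: +7 (room for 18) → 7. Pool exhausted.
Total = 16×16 + 12×18 + 11×7 = 549.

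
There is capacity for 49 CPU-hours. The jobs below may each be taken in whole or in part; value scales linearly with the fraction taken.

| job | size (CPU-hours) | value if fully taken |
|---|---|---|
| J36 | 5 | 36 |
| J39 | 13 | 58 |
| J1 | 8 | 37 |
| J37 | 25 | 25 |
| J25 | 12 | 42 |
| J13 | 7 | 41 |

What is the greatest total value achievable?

Best value per unit of size first: J36 36/5≈7.2, J13 41/7≈5.86, J1 37/8≈4.62, J39 58/13≈4.46, J25 42/12≈3.5, J37 25/25≈1.
All 5 CPU-hours of J36 fit (value 36) ; 44 remain.
J13: take in full, 7 CPU-hours for value 41 ; 37 left.
J1: take in full, 8 CPU-hours for value 37 ; 29 left.
J39: take in full, 13 CPU-hours for value 58 ; 16 left.
All 12 CPU-hours of J25 fit (value 42) ; 4 remain.
4 CPU-hours left: a 4/25 share of J37 gives 25×4/25 = 4.
Total value = 218.

218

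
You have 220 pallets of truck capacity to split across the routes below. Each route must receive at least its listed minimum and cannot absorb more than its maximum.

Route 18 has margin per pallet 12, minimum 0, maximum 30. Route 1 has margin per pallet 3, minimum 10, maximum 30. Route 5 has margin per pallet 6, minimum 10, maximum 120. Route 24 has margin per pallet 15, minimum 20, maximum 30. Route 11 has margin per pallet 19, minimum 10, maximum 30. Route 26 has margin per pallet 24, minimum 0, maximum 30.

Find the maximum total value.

Meeting every minimum uses 0+10+10+20+10+0 = 50 pallets, leaving 170.
Rank by margin per pallet: Route 26 24 > Route 11 19 > Route 24 15 > Route 18 12 > Route 5 6 > Route 1 3.
Route 26 takes 30 more to reach its cap of 30 — 140 left.
Route 11 takes 20 more to reach its cap of 30 — 120 left.
Route 24: +10 to 30 (cap) — 110 left.
Route 18 takes 30 more to reach its cap of 30 — 80 left.
Only 80 left; Route 5 takes them to reach 90.
Total = 12×30 + 3×10 + 6×90 + 15×30 + 19×30 + 24×30 = 2670.

2670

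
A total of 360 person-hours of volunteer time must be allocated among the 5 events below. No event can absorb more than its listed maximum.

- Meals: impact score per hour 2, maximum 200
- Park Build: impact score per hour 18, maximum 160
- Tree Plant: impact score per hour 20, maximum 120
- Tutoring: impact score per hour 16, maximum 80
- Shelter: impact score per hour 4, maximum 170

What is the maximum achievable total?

6560

Rank by impact score per hour: Tree Plant 20 > Park Build 18 > Tutoring 16 > Shelter 4 > Meals 2.
Give Tree Plant 120 to hit its cap of 120 — 240 left.
Give Park Build 160 to hit its cap of 160 — 80 left.
Give Tutoring 80 to hit its cap of 80 — 0 left.
Total = 18×160 + 20×120 + 16×80 = 6560.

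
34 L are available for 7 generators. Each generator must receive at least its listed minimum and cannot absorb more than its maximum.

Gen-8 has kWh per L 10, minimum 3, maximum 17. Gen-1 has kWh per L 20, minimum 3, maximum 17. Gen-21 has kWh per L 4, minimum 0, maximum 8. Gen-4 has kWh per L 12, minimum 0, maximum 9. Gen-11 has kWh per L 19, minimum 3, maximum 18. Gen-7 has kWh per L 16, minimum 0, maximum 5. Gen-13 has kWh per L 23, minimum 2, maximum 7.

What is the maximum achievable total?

Meeting every minimum uses 3+3+0+0+3+0+2 = 11 L, leaving 23.
Highest kWh per L first: Gen-13 23 > Gen-1 20 > Gen-11 19 > Gen-7 16 > Gen-4 12 > Gen-8 10 > Gen-21 4.
Gen-13 takes 5 more to reach its cap of 7 ; 18 left.
Gen-1 takes 14 more to reach its cap of 17 ; 4 left.
Only 4 left; Gen-11 takes them to reach 7.
Total = 10×3 + 20×17 + 19×7 + 23×7 = 664.

664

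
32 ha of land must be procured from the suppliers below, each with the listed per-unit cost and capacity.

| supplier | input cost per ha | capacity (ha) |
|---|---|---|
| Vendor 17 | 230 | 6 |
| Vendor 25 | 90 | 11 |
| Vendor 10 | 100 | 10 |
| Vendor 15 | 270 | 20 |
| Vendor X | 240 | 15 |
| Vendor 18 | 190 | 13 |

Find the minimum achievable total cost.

4080

Cheapest first:
Vendor 25 (90): use full 11 ; 21 ha to go.
Take 10 from Vendor 10 at 100 ; need 11 more.
Vendor 18 at 190: take 11 of its 13 ; requirement met.
Vendor 17, Vendor X, Vendor 15: unused.
Cost = 11×90 + 10×100 + 11×190 = 4080.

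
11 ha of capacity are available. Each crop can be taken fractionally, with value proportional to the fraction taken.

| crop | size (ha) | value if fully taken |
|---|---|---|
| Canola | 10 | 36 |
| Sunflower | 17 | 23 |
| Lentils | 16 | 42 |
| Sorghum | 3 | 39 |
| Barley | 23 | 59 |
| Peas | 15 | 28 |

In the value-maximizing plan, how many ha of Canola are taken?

Best value per unit of size first: Sorghum 39/3≈13, Canola 36/10≈3.6, Lentils 42/16≈2.62, Barley 59/23≈2.57, Peas 28/15≈1.87, Sunflower 23/17≈1.35.
Sorghum: take in full, 3 ha for value 39 — 8 left.
8 ha left: a 8/10 share of Canola gives 36×8/10 = 28.8.

8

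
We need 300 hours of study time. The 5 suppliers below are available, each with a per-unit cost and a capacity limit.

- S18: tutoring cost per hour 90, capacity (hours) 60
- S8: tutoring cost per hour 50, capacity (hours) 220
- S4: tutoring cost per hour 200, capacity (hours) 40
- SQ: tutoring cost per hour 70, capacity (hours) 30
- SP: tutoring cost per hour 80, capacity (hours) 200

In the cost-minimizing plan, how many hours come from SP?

50

Cheapest first:
S8 (50): use full 220 — 80 hours to go.
SQ at 70: take all 30 hours — 50 still needed.
SP (80): take the remaining 50 — done.
S18, S4: unused.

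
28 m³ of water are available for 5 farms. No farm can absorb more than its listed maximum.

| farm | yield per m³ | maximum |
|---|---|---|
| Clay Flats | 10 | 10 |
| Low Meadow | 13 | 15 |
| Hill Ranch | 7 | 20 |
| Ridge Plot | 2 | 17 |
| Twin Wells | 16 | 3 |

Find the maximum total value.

Order the farms by yield per m³: Twin Wells 16 > Low Meadow 13 > Clay Flats 10 > Hill Ranch 7 > Ridge Plot 2.
Twin Wells: +3 to 3 (cap) → 25 left.
Low Meadow: +15 to 15 (cap) → 10 left.
Clay Flats takes 10 to reach its cap of 10 → 0 left.
Total = 10×10 + 13×15 + 16×3 = 343.

343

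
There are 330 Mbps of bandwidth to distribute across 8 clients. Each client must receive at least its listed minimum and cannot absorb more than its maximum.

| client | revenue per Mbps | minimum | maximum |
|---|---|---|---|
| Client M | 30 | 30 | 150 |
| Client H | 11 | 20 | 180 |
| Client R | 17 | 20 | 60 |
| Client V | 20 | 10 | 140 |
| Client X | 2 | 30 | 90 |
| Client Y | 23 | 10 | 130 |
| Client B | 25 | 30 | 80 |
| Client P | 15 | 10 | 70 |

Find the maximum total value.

7700

Meeting every minimum uses 30+20+20+10+30+10+30+10 = 160 Mbps, leaving 170.
Rank by revenue per Mbps: Client M 30 > Client B 25 > Client Y 23 > Client V 20 > Client R 17 > Client P 15 > Client H 11 > Client X 2.
Client M: +120 to 150 (cap) ; 50 left.
Give Client B 50 more to hit its cap of 80 ; 0 left.
Total = 30×150 + 11×20 + 17×20 + 20×10 + 2×30 + 23×10 + 25×80 + 15×10 = 7700.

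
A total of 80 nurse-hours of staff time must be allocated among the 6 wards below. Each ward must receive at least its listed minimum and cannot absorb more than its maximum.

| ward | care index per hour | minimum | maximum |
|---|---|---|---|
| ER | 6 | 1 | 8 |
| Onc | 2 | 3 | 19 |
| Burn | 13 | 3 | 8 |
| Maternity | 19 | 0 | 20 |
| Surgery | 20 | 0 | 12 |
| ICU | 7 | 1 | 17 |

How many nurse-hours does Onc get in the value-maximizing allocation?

Meeting every minimum uses 1+3+3+0+0+1 = 8 nurse-hours, leaving 72.
Order the wards by care index per hour: Surgery 20 > Maternity 19 > Burn 13 > ICU 7 > ER 6 > Onc 2.
Give Surgery 12 more to hit its cap of 12 ; 60 left.
Maternity takes 20 more to reach its cap of 20 ; 40 left.
Burn takes 5 more to reach its cap of 8 ; 35 left.
Give ICU 16 more to hit its cap of 17 ; 19 left.
Give ER 7 more to hit its cap of 8 ; 12 left.
Onc: +12 (room for 16) → 15. Pool exhausted.

15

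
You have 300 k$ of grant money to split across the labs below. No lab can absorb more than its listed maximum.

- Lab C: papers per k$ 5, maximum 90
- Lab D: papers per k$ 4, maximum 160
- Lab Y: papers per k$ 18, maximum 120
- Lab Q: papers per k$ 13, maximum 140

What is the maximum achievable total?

Highest papers per k$ first: Lab Y 18 > Lab Q 13 > Lab C 5 > Lab D 4.
Give Lab Y 120 to hit its cap of 120 ; 180 left.
Give Lab Q 140 to hit its cap of 140 ; 40 left.
Lab C has room for 90 but only 40 remain, so it gets 40.
Total = 5×40 + 18×120 + 13×140 = 4180.

4180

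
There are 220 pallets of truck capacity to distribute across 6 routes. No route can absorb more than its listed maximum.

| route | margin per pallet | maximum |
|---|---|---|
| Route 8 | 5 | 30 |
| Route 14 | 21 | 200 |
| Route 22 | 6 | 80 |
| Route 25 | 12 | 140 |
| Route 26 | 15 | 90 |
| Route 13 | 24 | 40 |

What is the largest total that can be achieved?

Rank by margin per pallet: Route 13 24 > Route 14 21 > Route 26 15 > Route 25 12 > Route 22 6 > Route 8 5.
Route 13 takes 40 to reach its cap of 40 ; 180 left.
Route 14 has room for 200 but only 180 remain, so it gets 180.
Total = 21×180 + 24×40 = 4740.

4740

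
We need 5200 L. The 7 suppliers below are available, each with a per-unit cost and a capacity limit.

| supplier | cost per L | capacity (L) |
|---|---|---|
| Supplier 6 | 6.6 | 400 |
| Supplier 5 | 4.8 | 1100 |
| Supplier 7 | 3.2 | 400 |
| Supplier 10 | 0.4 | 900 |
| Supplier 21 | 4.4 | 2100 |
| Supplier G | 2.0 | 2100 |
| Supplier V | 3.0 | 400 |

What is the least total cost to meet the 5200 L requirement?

13200

Fill from the cheapest supplier first.
Supplier 10 (0.4): use full 900 → 4300 L to go.
Supplier G at 2.0: take all 2100 L → 2200 still needed.
Take 400 from Supplier V at 3.0 → need 1800 more.
Supplier 7 (3.2): use full 400 → 1400 L to go.
Supplier 21 at 4.4: take 1400 of its 2100 → requirement met.
Supplier 5, Supplier 6: unused.
Cost = 900×0.4 + 2100×2.0 + 400×3.0 + 400×3.2 + 1400×4.4 = 13200.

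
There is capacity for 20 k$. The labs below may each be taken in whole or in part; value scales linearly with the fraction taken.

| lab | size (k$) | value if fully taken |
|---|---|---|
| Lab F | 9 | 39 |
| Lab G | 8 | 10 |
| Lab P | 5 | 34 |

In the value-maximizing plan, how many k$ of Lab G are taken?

6

Best value per unit of size first: Lab P 34/5≈6.8, Lab F 39/9≈4.33, Lab G 10/8≈1.25.
Take all of Lab P (5 k$, value 34) → 15 k$ left.
All 9 k$ of Lab F fit (value 39) → 6 remain.
Fill the last 6 k$ with part of Lab G: 6/8 of it earns 7.5.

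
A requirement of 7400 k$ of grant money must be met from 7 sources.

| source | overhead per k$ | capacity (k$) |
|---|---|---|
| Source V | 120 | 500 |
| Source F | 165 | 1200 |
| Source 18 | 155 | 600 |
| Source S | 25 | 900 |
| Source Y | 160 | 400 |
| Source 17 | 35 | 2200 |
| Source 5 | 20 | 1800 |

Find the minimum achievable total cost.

Use sources in increasing cost order.
Source 5 at 20: take all 1800 k$ — 5600 still needed.
Take 900 from Source S at 25 — need 4700 more.
Source 17 (35): use full 2200 — 2500 k$ to go.
Source V (120): use full 500 — 2000 k$ to go.
Source 18 (155): use full 600 — 1400 k$ to go.
Source Y at 160: take all 400 k$ — 1000 still needed.
Source F at 165: take 1000 of its 1200 — requirement met.
Cost = 1800×20 + 900×25 + 2200×35 + 500×120 + 600×155 + 400×160 + 1000×165 = 517500.

517500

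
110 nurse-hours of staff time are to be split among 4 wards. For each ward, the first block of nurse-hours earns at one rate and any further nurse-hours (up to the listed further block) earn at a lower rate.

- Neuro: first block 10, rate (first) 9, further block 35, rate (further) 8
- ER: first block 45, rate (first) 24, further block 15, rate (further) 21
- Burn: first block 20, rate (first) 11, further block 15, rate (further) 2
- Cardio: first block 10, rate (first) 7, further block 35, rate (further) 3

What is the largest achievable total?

Treat each block as its own option and order by rate: ER/T1 24 > ER/T2 21 > Burn/T1 11 > Neuro/T1 9 > Neuro/T2 8 > Cardio/T1 7 > Cardio/T2 3 > Burn/T2 2.
ER T1 at 24: fill all 45 ; 65 left.
ER T2 at 21: fill all 15 ; 50 left.
Burn/T1 (11): +20 ; 30 left.
Neuro/T1 (9): +10 ; 20 left.
Neuro T2 at 8: only 20 left, fill 20.
Total = 24×45 + 21×15 + 11×20 + 9×10 + 8×20 = 1865.

1865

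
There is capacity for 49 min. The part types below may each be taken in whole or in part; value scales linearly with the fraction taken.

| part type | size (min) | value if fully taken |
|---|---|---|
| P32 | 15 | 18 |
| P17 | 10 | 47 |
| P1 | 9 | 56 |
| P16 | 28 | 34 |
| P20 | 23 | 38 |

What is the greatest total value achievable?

Sort by value density: P1 56/9≈6.22, P17 47/10≈4.7, P20 38/23≈1.65, P16 34/28≈1.21, P32 18/15≈1.2.
P1: take in full, 9 min for value 56 — 40 left.
Take all of P17 (10 min, value 47) — 30 min left.
Take all of P20 (23 min, value 38) — 7 min left.
Fill the last 7 min with part of P16: 7/28 of it earns 8.5.
Total value = 149.5.

149.5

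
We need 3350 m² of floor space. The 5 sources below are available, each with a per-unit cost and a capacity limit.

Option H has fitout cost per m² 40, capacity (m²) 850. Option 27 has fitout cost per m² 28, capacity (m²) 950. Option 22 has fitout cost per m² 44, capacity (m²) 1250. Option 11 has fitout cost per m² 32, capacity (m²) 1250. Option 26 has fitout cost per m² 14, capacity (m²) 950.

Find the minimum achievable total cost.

Use sources in increasing cost order.
Option 26 at 14: take all 950 m² — 2400 still needed.
Option 27 at 28: take all 950 m² — 1450 still needed.
Option 11 at 32: take all 1250 m² — 200 still needed.
Option H (40): take the remaining 200 — done.
Option 22: unused.
Cost = 950×14 + 950×28 + 1250×32 + 200×40 = 87900.

87900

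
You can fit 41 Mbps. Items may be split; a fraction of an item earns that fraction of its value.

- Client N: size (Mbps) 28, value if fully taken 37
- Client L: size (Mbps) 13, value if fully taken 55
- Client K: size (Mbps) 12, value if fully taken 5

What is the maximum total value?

Sort by value density: Client L 55/13≈4.23, Client N 37/28≈1.32, Client K 5/12≈0.417.
Take all of Client L (13 Mbps, value 55) ; 28 Mbps left.
Client N: take in full, 28 Mbps for value 37 ; 0 left.
Total value = 92.

92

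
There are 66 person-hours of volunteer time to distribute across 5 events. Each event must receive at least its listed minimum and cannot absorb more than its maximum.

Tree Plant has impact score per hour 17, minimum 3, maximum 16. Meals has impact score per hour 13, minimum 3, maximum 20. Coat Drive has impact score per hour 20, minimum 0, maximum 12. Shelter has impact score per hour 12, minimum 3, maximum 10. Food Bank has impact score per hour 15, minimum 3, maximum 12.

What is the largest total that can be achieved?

1024

Meeting every minimum uses 3+3+0+3+3 = 12 person-hours, leaving 54.
Rank by impact score per hour: Coat Drive 20 > Tree Plant 17 > Food Bank 15 > Meals 13 > Shelter 12.
Coat Drive: +12 to 12 (cap) → 42 left.
Tree Plant takes 13 more to reach its cap of 16 → 29 left.
Food Bank takes 9 more to reach its cap of 12 → 20 left.
Meals: +17 to 20 (cap) → 3 left.
Shelter: +3 (room for 7) → 6. Pool exhausted.
Total = 17×16 + 13×20 + 20×12 + 12×6 + 15×12 = 1024.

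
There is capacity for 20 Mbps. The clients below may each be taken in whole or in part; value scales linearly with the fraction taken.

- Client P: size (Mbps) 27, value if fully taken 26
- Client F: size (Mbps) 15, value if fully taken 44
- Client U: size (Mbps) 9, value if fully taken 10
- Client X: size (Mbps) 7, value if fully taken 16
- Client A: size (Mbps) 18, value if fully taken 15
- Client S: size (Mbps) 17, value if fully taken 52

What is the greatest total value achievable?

Sort by value density: Client S 52/17≈3.06, Client F 44/15≈2.93, Client X 16/7≈2.29, Client U 10/9≈1.11, Client P 26/27≈0.963, Client A 15/18≈0.833.
Client S: take in full, 17 Mbps for value 52 → 3 left.
Fill the last 3 Mbps with part of Client F: 3/15 of it earns 8.8.
Total value = 60.8.

60.8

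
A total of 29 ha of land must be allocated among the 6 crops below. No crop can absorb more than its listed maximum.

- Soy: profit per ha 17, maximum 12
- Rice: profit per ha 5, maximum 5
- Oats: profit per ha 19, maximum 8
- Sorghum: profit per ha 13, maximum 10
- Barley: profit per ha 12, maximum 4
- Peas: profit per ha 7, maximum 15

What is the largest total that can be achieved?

Rank by profit per ha: Oats 19 > Soy 17 > Sorghum 13 > Barley 12 > Peas 7 > Rice 5.
Oats: +8 to 8 (cap) → 21 left.
Soy takes 12 to reach its cap of 12 → 9 left.
Only 9 left; Sorghum takes them to reach 9.
Total = 17×12 + 19×8 + 13×9 = 473.

473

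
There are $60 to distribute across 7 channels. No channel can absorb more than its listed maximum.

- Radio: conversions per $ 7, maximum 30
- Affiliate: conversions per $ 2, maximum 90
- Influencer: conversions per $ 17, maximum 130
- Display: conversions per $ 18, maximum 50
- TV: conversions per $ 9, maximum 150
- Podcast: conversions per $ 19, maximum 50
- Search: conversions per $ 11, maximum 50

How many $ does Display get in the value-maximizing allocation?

Order the channels by conversions per $: Podcast 19 > Display 18 > Influencer 17 > Search 11 > TV 9 > Radio 7 > Affiliate 2.
Podcast takes 50 to reach its cap of 50 — 10 left.
Display: +10 (room for 50) → 10. Pool exhausted.

10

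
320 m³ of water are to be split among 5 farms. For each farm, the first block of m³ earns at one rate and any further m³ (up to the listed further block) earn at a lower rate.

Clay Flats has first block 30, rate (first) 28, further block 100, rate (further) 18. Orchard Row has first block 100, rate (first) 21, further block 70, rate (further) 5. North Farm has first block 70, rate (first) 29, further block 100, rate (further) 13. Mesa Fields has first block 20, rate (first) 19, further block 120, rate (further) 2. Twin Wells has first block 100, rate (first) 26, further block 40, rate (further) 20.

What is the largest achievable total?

7970

Order all 10 blocks by rate: North Farm/T1 29 > Clay Flats/T1 28 > Twin Wells/T1 26 > Orchard Row/T1 21 > Twin Wells/T2 20 > Mesa Fields/T1 19 > Clay Flats/T2 18 > North Farm/T2 13 > Orchard Row/T2 5 > Mesa Fields/T2 2.
North Farm T1 at 29: fill all 70 ; 250 left.
Fill Clay Flats T1 block (30 at 28) ; 220 left.
Fill Twin Wells T1 block (100 at 26) ; 120 left.
Orchard Row T1 at 21: fill all 100 ; 20 left.
Twin Wells/T2: +20 of 40 at 20; pool empty.
Total = 29×70 + 28×30 + 26×100 + 21×100 + 20×20 = 7970.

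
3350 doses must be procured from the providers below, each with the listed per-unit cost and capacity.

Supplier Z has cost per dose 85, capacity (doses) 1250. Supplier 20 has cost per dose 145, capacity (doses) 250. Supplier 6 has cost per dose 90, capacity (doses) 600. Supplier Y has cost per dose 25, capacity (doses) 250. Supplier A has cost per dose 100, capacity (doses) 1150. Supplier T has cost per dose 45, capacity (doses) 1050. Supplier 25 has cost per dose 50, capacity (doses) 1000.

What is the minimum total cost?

Fill from the cheapest provider first.
Supplier Y at 25: take all 250 doses → 3100 still needed.
Take 1050 from Supplier T at 45 → need 2050 more.
Supplier 25 at 50: take all 1000 doses → 1050 still needed.
Take 1050 from Supplier Z at 85 to finish.
Supplier 6, Supplier A, Supplier 20: unused.
Cost = 250×25 + 1050×45 + 1000×50 + 1050×85 = 192750.

192750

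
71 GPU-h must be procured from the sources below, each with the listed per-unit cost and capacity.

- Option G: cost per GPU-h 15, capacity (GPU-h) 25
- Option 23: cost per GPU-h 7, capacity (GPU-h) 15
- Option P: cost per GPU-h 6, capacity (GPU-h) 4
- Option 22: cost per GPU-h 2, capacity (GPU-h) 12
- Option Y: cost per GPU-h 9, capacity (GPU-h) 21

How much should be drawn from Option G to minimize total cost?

Use sources in increasing cost order.
Option 22 (2): use full 12 — 59 GPU-h to go.
Take 4 from Option P at 6 — need 55 more.
Option 23 at 7: take all 15 GPU-h — 40 still needed.
Option Y (9): use full 21 — 19 GPU-h to go.
Take 19 from Option G at 15 to finish.

19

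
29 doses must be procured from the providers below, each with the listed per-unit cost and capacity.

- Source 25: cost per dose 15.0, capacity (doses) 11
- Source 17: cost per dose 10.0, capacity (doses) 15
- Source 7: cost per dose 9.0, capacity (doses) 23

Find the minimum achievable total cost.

267

Use providers in increasing cost order.
Source 7 at 9.0: take all 23 doses — 6 still needed.
Take 6 from Source 17 at 10.0 to finish.
Source 25: unused.
Cost = 23×9.0 + 6×10.0 = 267.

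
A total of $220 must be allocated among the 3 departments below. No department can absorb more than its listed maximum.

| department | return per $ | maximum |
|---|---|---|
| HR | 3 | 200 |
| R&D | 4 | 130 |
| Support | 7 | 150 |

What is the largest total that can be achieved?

Rank by return per $: Support 7 > R&D 4 > HR 3.
Give Support 150 to hit its cap of 150 — 70 left.
R&D: +70 (room for 130) → 70. Pool exhausted.
Total = 4×70 + 7×150 = 1330.

1330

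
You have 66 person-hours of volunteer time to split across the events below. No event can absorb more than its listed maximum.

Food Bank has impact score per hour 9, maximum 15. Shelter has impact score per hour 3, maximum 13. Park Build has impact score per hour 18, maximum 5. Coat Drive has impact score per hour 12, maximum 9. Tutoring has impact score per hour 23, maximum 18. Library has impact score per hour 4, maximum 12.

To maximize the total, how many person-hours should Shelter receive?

Order the events by impact score per hour: Tutoring 23 > Park Build 18 > Coat Drive 12 > Food Bank 9 > Library 4 > Shelter 3.
Give Tutoring 18 to hit its cap of 18 — 48 left.
Park Build: +5 to 5 (cap) — 43 left.
Coat Drive: +9 to 9 (cap) — 34 left.
Food Bank takes 15 to reach its cap of 15 — 19 left.
Give Library 12 to hit its cap of 12 — 7 left.
Shelter: +7 (room for 13) → 7. Pool exhausted.

7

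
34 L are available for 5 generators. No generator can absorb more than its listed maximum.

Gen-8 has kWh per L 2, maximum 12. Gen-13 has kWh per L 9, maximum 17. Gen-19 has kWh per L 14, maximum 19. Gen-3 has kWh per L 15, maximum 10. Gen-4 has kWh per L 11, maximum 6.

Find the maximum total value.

Order the generators by kWh per L: Gen-3 15 > Gen-19 14 > Gen-4 11 > Gen-13 9 > Gen-8 2.
Gen-3 takes 10 to reach its cap of 10 — 24 left.
Gen-19: +19 to 19 (cap) — 5 left.
Gen-4 has room for 6 but only 5 remain, so it gets 5.
Total = 14×19 + 15×10 + 11×5 = 471.

471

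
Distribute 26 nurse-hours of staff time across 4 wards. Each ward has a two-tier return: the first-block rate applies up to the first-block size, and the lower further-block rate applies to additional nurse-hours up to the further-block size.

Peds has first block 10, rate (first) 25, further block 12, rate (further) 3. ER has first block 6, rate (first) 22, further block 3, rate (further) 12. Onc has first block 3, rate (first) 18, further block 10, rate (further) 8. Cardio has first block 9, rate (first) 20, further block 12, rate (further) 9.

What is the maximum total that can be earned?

Order all 8 blocks by rate: Peds/tier1 25 > ER/tier1 22 > Cardio/tier1 20 > Onc/tier1 18 > ER/tier2 12 > Cardio/tier2 9 > Onc/tier2 8 > Peds/tier2 3.
Peds tier1 at 25: fill all 10 ; 16 left.
ER/tier1 (22): +6 ; 10 left.
Cardio tier1 at 20: fill all 9 ; 1 left.
1 remain; put them into Onc tier1 at 18.
Total = 25×10 + 22×6 + 20×9 + 18×1 = 580.

580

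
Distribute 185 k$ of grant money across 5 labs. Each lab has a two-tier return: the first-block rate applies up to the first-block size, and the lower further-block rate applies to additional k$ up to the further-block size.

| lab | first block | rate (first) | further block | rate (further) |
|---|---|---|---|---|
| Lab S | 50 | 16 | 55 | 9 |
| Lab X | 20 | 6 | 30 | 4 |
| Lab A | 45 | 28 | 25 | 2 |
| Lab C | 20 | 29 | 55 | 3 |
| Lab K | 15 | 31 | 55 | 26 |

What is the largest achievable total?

4535

Order all 10 blocks by rate: Lab K/first 31 > Lab C/first 29 > Lab A/first 28 > Lab K/second 26 > Lab S/first 16 > Lab S/second 9 > Lab X/first 6 > Lab X/second 4 > Lab C/second 3 > Lab A/second 2.
Lab K/first (31): +15 → 170 left.
Lab C/first (29): +20 → 150 left.
Lab A first at 28: fill all 45 → 105 left.
Fill Lab K second block (55 at 26) → 50 left.
Lab S/first (16): +50 → 0 left.
Total = 31×15 + 29×20 + 28×45 + 26×55 + 16×50 = 4535.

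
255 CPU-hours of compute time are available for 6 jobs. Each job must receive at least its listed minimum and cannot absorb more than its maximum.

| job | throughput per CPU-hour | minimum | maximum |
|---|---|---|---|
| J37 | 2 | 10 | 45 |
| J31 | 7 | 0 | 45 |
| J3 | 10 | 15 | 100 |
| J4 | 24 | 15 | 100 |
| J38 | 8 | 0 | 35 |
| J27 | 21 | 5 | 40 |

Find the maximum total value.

Meeting every minimum uses 10+0+15+15+0+5 = 45 CPU-hours, leaving 210.
Rank by throughput per CPU-hour: J4 24 > J27 21 > J3 10 > J38 8 > J31 7 > J37 2.
Give J4 85 more to hit its cap of 100 — 125 left.
Give J27 35 more to hit its cap of 40 — 90 left.
J3: +85 to 100 (cap) — 5 left.
J38: +5 (room for 35) → 5. Pool exhausted.
Total = 2×10 + 10×100 + 24×100 + 8×5 + 21×40 = 4300.

4300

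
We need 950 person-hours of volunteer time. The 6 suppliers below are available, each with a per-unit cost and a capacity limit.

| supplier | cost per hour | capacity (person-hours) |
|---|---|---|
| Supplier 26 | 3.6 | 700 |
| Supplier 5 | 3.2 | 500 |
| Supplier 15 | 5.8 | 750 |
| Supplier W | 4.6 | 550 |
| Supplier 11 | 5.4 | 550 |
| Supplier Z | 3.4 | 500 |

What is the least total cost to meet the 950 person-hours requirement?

3130

Fill from the cheapest supplier first.
Take 500 from Supplier 5 at 3.2 ; need 450 more.
Take 450 from Supplier Z at 3.4 to finish.
Supplier 26, Supplier W, Supplier 11, Supplier 15: unused.
Cost = 500×3.2 + 450×3.4 = 3130.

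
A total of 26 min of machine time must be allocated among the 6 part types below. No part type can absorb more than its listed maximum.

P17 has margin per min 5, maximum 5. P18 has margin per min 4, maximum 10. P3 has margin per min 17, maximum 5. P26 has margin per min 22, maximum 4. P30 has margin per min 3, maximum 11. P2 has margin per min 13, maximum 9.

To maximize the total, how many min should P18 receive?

Order the part types by margin per min: P26 22 > P3 17 > P2 13 > P17 5 > P18 4 > P30 3.
P26: +4 to 4 (cap) ; 22 left.
Give P3 5 to hit its cap of 5 ; 17 left.
Give P2 9 to hit its cap of 9 ; 8 left.
P17 takes 5 to reach its cap of 5 ; 3 left.
P18: +3 (room for 10) → 3. Pool exhausted.

3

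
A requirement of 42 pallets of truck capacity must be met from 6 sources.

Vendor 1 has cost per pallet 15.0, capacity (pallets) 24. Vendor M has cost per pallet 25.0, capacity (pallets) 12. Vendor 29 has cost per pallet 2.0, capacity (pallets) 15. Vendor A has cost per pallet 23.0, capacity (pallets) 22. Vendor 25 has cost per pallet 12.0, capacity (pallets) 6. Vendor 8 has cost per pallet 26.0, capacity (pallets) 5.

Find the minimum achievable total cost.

417

Fill from the cheapest source first.
Vendor 29 (2.0): use full 15 — 27 pallets to go.
Vendor 25 at 12.0: take all 6 pallets — 21 still needed.
Take 21 from Vendor 1 at 15.0 to finish.
Vendor A, Vendor M, Vendor 8: unused.
Cost = 15×2.0 + 6×12.0 + 21×15.0 = 417.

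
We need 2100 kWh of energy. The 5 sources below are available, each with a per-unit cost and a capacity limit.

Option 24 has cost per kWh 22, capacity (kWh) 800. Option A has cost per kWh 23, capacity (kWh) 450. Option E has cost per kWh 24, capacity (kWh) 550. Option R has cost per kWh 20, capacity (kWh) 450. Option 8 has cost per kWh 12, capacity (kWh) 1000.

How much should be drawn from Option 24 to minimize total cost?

Use sources in increasing cost order.
Take 1000 from Option 8 at 12 → need 1100 more.
Option R (20): use full 450 → 650 kWh to go.
Take 650 from Option 24 at 22 to finish.
Option A, Option E: unused.

650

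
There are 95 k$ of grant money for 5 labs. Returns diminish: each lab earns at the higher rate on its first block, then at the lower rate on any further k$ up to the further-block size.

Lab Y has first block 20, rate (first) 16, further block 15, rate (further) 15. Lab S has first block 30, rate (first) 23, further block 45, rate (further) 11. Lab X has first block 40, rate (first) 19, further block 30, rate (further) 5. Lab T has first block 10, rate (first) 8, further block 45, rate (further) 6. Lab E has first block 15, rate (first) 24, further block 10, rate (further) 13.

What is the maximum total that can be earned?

1970

Rank every tier by rate: Lab E/first 24 > Lab S/first 23 > Lab X/first 19 > Lab Y/first 16 > Lab Y/second 15 > Lab E/second 13 > Lab S/second 11 > Lab T/first 8 > Lab T/second 6 > Lab X/second 5.
Fill Lab E first block (15 at 24) → 80 left.
Lab S/first (23): +30 → 50 left.
Lab X first at 19: fill all 40 → 10 left.
10 remain; put them into Lab Y first at 16.
Total = 24×15 + 23×30 + 19×40 + 16×10 = 1970.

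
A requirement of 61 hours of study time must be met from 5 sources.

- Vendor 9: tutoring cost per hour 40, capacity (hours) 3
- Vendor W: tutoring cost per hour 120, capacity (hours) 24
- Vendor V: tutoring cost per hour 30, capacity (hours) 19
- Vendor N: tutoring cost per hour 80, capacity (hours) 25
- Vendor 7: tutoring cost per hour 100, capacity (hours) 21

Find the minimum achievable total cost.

4090

Cheapest first:
Vendor V (30): use full 19 → 42 hours to go.
Vendor 9 (40): use full 3 → 39 hours to go.
Vendor N (80): use full 25 → 14 hours to go.
Vendor 7 at 100: take 14 of its 21 → requirement met.
Vendor W: unused.
Cost = 19×30 + 3×40 + 25×80 + 14×100 = 4090.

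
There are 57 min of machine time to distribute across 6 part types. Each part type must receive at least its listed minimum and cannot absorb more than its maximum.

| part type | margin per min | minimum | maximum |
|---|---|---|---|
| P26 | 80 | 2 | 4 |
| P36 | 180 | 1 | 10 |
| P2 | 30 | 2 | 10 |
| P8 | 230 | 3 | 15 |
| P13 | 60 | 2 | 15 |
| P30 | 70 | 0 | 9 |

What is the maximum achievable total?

7220

Meeting every minimum uses 2+1+2+3+2+0 = 10 min, leaving 47.
Highest margin per min first: P8 230 > P36 180 > P26 80 > P30 70 > P13 60 > P2 30.
Give P8 12 more to hit its cap of 15 → 35 left.
P36 takes 9 more to reach its cap of 10 → 26 left.
P26: +2 to 4 (cap) → 24 left.
P30 takes 9 more to reach its cap of 9 → 15 left.
P13 takes 13 more to reach its cap of 15 → 2 left.
P2 has room for 8 more but only 2 remain, so it gets 4.
Total = 80×4 + 180×10 + 30×4 + 230×15 + 60×15 + 70×9 = 7220.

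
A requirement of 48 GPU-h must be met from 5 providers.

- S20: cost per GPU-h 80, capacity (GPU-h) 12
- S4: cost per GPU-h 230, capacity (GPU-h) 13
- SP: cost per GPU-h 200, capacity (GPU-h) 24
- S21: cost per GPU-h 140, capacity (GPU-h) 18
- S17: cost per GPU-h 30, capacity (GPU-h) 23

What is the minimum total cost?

Cheapest first:
Take 23 from S17 at 30 — need 25 more.
Take 12 from S20 at 80 — need 13 more.
S21 (140): take the remaining 13 — done.
SP, S4: unused.
Cost = 23×30 + 12×80 + 13×140 = 3470.

3470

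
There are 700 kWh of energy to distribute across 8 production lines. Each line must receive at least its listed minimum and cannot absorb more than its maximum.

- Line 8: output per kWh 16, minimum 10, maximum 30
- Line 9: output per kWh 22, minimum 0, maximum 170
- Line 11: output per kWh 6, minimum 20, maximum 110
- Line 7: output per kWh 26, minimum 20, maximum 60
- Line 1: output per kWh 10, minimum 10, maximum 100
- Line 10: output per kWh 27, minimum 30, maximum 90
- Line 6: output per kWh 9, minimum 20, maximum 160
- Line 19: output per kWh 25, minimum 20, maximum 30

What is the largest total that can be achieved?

Meeting every minimum uses 10+0+20+20+10+30+20+20 = 130 kWh, leaving 570.
Rank by output per kWh: Line 10 27 > Line 7 26 > Line 19 25 > Line 9 22 > Line 8 16 > Line 1 10 > Line 6 9 > Line 11 6.
Line 10: +60 to 90 (cap) → 510 left.
Give Line 7 40 more to hit its cap of 60 → 470 left.
Give Line 19 10 more to hit its cap of 30 → 460 left.
Give Line 9 170 more to hit its cap of 170 → 290 left.
Give Line 8 20 more to hit its cap of 30 → 270 left.
Give Line 1 90 more to hit its cap of 100 → 180 left.
Line 6: +140 to 160 (cap) → 40 left.
Line 11 has room for 90 more but only 40 remain, so it gets 60.
Total = 16×30 + 22×170 + 6×60 + 26×60 + 10×100 + 27×90 + 9×160 + 25×30 = 11760.

11760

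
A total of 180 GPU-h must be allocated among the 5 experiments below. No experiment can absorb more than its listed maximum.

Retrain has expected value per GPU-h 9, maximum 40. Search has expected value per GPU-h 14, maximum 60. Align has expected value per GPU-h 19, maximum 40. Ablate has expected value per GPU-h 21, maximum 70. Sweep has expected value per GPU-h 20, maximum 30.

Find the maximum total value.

3390

Highest expected value per GPU-h first: Ablate 21 > Sweep 20 > Align 19 > Search 14 > Retrain 9.
Ablate takes 70 to reach its cap of 70 → 110 left.
Sweep takes 30 to reach its cap of 30 → 80 left.
Align: +40 to 40 (cap) → 40 left.
Only 40 left; Search takes them to reach 40.
Total = 14×40 + 19×40 + 21×70 + 20×30 = 3390.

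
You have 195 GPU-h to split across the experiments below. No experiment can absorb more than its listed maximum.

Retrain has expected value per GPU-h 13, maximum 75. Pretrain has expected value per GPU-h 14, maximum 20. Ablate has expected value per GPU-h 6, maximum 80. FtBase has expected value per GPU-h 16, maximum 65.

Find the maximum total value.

Rank by expected value per GPU-h: FtBase 16 > Pretrain 14 > Retrain 13 > Ablate 6.
FtBase: +65 to 65 (cap) — 130 left.
Pretrain takes 20 to reach its cap of 20 — 110 left.
Retrain takes 75 to reach its cap of 75 — 35 left.
Ablate: +35 (room for 80) → 35. Pool exhausted.
Total = 13×75 + 14×20 + 6×35 + 16×65 = 2505.

2505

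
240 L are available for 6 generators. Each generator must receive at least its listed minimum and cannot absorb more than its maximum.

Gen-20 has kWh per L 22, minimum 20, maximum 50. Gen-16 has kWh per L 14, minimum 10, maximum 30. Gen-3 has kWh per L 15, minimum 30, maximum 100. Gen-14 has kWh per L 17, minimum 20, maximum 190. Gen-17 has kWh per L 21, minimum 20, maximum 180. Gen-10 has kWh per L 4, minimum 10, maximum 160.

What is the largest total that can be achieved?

4590

Meeting every minimum uses 20+10+30+20+20+10 = 110 L, leaving 130.
Highest kWh per L first: Gen-20 22 > Gen-17 21 > Gen-14 17 > Gen-3 15 > Gen-16 14 > Gen-10 4.
Give Gen-20 30 more to hit its cap of 50 — 100 left.
Only 100 left; Gen-17 takes them to reach 120.
Total = 22×50 + 14×10 + 15×30 + 17×20 + 21×120 + 4×10 = 4590.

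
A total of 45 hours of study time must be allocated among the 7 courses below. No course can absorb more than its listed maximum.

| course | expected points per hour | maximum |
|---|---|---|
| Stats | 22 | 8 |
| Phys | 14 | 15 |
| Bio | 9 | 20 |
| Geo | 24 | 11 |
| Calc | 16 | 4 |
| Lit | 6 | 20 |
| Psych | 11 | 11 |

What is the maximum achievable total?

791

Highest expected points per hour first: Geo 24 > Stats 22 > Calc 16 > Phys 14 > Psych 11 > Bio 9 > Lit 6.
Geo: +11 to 11 (cap) ; 34 left.
Stats: +8 to 8 (cap) ; 26 left.
Give Calc 4 to hit its cap of 4 ; 22 left.
Phys takes 15 to reach its cap of 15 ; 7 left.
Psych has room for 11 but only 7 remain, so it gets 7.
Total = 22×8 + 14×15 + 24×11 + 16×4 + 11×7 = 791.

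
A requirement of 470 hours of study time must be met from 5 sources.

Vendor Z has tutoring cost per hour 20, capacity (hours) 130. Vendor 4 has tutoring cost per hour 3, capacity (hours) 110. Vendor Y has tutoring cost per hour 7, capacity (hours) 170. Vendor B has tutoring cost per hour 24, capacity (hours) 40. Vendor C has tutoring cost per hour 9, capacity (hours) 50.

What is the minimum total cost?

4810

Cheapest first:
Vendor 4 at 3: take all 110 hours ; 360 still needed.
Take 170 from Vendor Y at 7 ; need 190 more.
Vendor C at 9: take all 50 hours ; 140 still needed.
Vendor Z (20): use full 130 ; 10 hours to go.
Take 10 from Vendor B at 24 to finish.
Cost = 110×3 + 170×7 + 50×9 + 130×20 + 10×24 = 4810.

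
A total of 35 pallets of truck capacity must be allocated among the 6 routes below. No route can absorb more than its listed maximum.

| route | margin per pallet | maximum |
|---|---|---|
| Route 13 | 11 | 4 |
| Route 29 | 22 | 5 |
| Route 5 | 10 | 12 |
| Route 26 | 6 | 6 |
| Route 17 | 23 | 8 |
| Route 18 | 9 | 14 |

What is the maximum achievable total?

512

Rank by margin per pallet: Route 17 23 > Route 29 22 > Route 13 11 > Route 5 10 > Route 18 9 > Route 26 6.
Give Route 17 8 to hit its cap of 8 — 27 left.
Route 29 takes 5 to reach its cap of 5 — 22 left.
Route 13 takes 4 to reach its cap of 4 — 18 left.
Route 5 takes 12 to reach its cap of 12 — 6 left.
Route 18 has room for 14 but only 6 remain, so it gets 6.
Total = 11×4 + 22×5 + 10×12 + 23×8 + 9×6 = 512.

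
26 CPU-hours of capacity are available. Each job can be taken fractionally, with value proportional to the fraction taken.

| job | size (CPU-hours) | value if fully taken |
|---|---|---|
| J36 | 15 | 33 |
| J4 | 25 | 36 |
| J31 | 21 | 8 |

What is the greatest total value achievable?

48.84

Rank by value-to-size ratio: J36 33/15≈2.2, J4 36/25≈1.44, J31 8/21≈0.381.
J36: take in full, 15 CPU-hours for value 33 → 11 left.
Fill the last 11 CPU-hours with part of J4: 11/25 of it earns 15.84.
Total value = 48.84.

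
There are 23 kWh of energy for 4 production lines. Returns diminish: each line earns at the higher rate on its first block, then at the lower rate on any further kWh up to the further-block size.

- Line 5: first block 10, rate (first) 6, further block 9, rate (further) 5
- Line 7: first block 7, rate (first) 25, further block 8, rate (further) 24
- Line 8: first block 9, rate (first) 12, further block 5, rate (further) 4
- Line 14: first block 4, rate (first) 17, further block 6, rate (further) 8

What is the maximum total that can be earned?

Rank every tier by rate: Line 7/T1 25 > Line 7/T2 24 > Line 14/T1 17 > Line 8/T1 12 > Line 14/T2 8 > Line 5/T1 6 > Line 5/T2 5 > Line 8/T2 4.
Line 7/T1 (25): +7 ; 16 left.
Fill Line 7 T2 block (8 at 24) ; 8 left.
Fill Line 14 T1 block (4 at 17) ; 4 left.
Line 8/T1: +4 of 9 at 12; pool empty.
Total = 25×7 + 24×8 + 17×4 + 12×4 = 483.

483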